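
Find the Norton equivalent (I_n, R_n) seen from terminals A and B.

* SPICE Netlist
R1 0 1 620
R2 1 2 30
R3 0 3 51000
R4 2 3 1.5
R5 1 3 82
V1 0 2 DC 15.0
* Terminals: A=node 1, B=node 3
Find the Thévenin equivalent first; then I_n = V_th/R_th and R_n = R_th.
Step 1 — V_th is the open-circuit voltage V_A - V_B (nothing connected across the terminals).
Nodal analysis, taking node 2 as the 0 V reference.
Source V1 fixes V_0 = 15 V.
KCL at each unknown node (sum of currents leaving = 0; resistances in Ω):
  Node 1: (V_1 - 15)/620 + (V_1 - 0)/30 + (V_1 - V_3)/82 = 0
  Node 3: (V_3 - 15)/51000 + (V_3 - 0)/1.5 + (V_3 - V_1)/82 = 0
Collecting terms (coefficients in siemens):
  0.04714·V_1 - 0.0122·V_3 = 0.02419
  0.6789·V_3 - 0.0122·V_1 = 0.0002941
Determinant D = (0.04714)(0.6789) - (-0.0122)(-0.0122) = 0.03185
V_1 = [(0.02419)(0.6789) - (-0.0122)(0.0002941)]/D = 0.5157 V
V_3 = [(0.04714)(0.0002941) - (0.02419)(-0.0122)]/D = 0.009697 V
V_th = V_1 - V_3 = 0.5157 - 0.009697 = 0.506 V
Step 2 — R_th: zero the source — replace V1 by a short circuit (node 2 merges into node 0) — and find the resistance seen between A (node 1) and B (node 3).
Reduce the network between node 1 (A) and node 3 (B) by series/parallel combination:
  Rp1 = R1 ‖ R2 (parallel, both between nodes 0 and 1) = 1/(1/620 + 1/30) = 28.62 Ω
  Rp2 = R3 ‖ R4 (parallel, both between nodes 0 and 3) = 1/(1/51000 + 1/1.5) = 1.5 Ω
  Rs1 = Rp1 + Rp2 (series, joined only at node 0) = 28.62 + 1.5 = 30.12 Ω
  Rp3 = R5 ‖ Rs1 (parallel, both between nodes 1 and 3) = 1/(1/82 + 1/30.12) = 22.03 Ω
R_th = 22.03 Ω
I_n = V_th/R_th = 0.506/22.03 = 0.02297 A, and R_n = R_th = 22.03 Ω

Final answer: I_n = 0.02297 A, R_n = 22.03 Ω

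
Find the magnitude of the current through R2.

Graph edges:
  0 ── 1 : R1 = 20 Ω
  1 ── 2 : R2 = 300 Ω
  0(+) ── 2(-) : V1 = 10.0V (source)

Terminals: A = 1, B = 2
Nodal analysis, taking node 2 as the 0 V reference.
Source V1 fixes V_0 = 10 V.
KCL at each unknown node (sum of currents leaving = 0; resistances in Ω):
  Node 1: (V_1 - 10)/20 + (V_1 - 0)/300 = 0
Collecting terms: 0.05333 × V_1 = 0.5  =>  V_1 = 9.375 V
I_R2 = (V_1 - V_2)/R2 = (9.375 - 0)/300 = 0.03125 A
|I_R2| = 0.03125 A

Final answer: |I_R2| = 0.03125 A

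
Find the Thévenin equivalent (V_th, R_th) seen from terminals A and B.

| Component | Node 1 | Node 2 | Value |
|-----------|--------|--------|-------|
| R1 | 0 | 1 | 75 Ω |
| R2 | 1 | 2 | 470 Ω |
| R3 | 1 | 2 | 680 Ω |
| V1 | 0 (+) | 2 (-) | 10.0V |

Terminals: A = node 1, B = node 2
Step 1 — V_th is the open-circuit voltage V_A - V_B (nothing connected across the terminals).
Nodal analysis, taking node 2 as the 0 V reference.
Source V1 fixes V_0 = 10 V.
KCL at each unknown node (sum of currents leaving = 0; resistances in Ω):
  Node 1: (V_1 - 10)/75 + (V_1 - 0)/470 + (V_1 - 0)/680 = 0
Collecting terms: 0.01693 × V_1 = 0.1333  =>  V_1 = 7.875 V
V_th = V_1 - V_2 = 7.875 - 0 = 7.875 V
Step 2 — R_th: zero the source — replace V1 by a short circuit (node 2 merges into node 0) — and find the resistance seen between A (node 1) and B (node 0).
Reduce the network between node 1 (A) and node 0 (B) by series/parallel combination:
  Rp1 = R1 ‖ R2 ‖ R3 (parallel, all between nodes 0 and 1) = 1/(1/75 + 1/470 + 1/680) = 59.06 Ω
R_th = 59.06 Ω

Final answer: V_th = 7.875 V, R_th = 59.06 Ω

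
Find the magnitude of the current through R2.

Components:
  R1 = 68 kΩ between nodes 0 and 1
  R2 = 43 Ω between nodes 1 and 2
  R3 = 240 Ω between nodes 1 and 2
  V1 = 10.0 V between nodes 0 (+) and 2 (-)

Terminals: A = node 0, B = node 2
Nodal analysis, taking node 2 as the 0 V reference.
Source V1 fixes V_0 = 10 V.
KCL at each unknown node (sum of currents leaving = 0; resistances in Ω):
  Node 1: (V_1 - 10)/68000 + (V_1 - 0)/43 + (V_1 - 0)/240 = 0
Collecting terms: 0.02744 × V_1 = 0.0001471  =>  V_1 = 0.00536 V
I_R2 = (V_1 - V_2)/R2 = (0.00536 - 0)/43 = 0.0001246 A
|I_R2| = 0.0001246 A

Final answer: |I_R2| = 0.0001246 A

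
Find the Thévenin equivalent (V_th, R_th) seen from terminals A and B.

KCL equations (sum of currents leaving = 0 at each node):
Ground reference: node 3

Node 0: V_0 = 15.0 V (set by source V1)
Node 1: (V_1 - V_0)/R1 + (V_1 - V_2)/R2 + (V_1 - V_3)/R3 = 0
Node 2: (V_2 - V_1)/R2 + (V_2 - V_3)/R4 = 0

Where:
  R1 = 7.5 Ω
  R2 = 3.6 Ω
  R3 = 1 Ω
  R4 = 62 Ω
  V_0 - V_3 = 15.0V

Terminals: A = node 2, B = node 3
Step 1 — V_th is the open-circuit voltage V_A - V_B (nothing connected across the terminals).
Nodal analysis, taking node 3 as the 0 V reference.
Source V1 fixes V_0 = 15 V.
KCL at each unknown node (sum of currents leaving = 0; resistances in Ω):
  Node 1: (V_1 - 15)/7.5 + (V_1 - V_2)/3.6 + (V_1 - 0)/1 = 0
  Node 2: (V_2 - V_1)/3.6 + (V_2 - 0)/62 = 0
Collecting terms (coefficients in siemens):
  1.411·V_1 - 0.2778·V_2 = 2
  0.2939·V_2 - 0.2778·V_1 = 0
Determinant D = (1.411)(0.2939) - (-0.2778)(-0.2778) = 0.3376
V_1 = [(2)(0.2939) - (-0.2778)(0)]/D = 1.741 V
V_2 = [(1.411)(0) - (2)(-0.2778)]/D = 1.646 V
V_th = V_2 - V_3 = 1.646 - 0 = 1.646 V
Step 2 — R_th: zero the source — replace V1 by a short circuit (node 3 merges into node 0) — and find the resistance seen between A (node 2) and B (node 0).
Reduce the network between node 2 (A) and node 0 (B) by series/parallel combination:
  Rp1 = R1 ‖ R3 (parallel, both between nodes 0 and 1) = 1/(1/7.5 + 1/1) = 0.8824 Ω
  Rs1 = R2 + Rp1 (series, joined only at node 1) = 3.6 + 0.8824 = 4.482 Ω
  Rp2 = R4 ‖ Rs1 (parallel, both between nodes 0 and 2) = 1/(1/62 + 1/4.482) = 4.18 Ω
R_th = 4.18 Ω

Final answer: V_th = 1.646 V, R_th = 4.18 Ω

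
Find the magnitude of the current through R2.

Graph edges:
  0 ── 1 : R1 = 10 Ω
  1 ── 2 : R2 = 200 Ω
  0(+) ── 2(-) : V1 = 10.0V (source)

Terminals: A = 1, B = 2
Nodal analysis, taking node 2 as the 0 V reference.
Source V1 fixes V_0 = 10 V.
KCL at each unknown node (sum of currents leaving = 0; resistances in Ω):
  Node 1: (V_1 - 10)/10 + (V_1 - 0)/200 = 0
Collecting terms: 0.105 × V_1 = 1  =>  V_1 = 9.524 V
I_R2 = (V_1 - V_2)/R2 = (9.524 - 0)/200 = 0.04762 A
|I_R2| = 0.04762 A

Final answer: |I_R2| = 0.04762 A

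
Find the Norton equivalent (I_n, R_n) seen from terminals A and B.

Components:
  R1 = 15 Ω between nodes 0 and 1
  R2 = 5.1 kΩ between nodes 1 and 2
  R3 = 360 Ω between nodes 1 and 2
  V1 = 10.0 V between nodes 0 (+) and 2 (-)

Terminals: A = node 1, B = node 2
Find the Thévenin equivalent first; then I_n = V_th/R_th and R_n = R_th.
Step 1 — V_th is the open-circuit voltage V_A - V_B (nothing connected across the terminals).
Nodal analysis, taking node 2 as the 0 V reference.
Source V1 fixes V_0 = 10 V.
KCL at each unknown node (sum of currents leaving = 0; resistances in Ω):
  Node 1: (V_1 - 10)/15 + (V_1 - 0)/5100 + (V_1 - 0)/360 = 0
Collecting terms: 0.06964 × V_1 = 0.6667  =>  V_1 = 9.573 V
V_th = V_1 - V_2 = 9.573 - 0 = 9.573 V
Step 2 — R_th: zero the source — replace V1 by a short circuit (node 2 merges into node 0) — and find the resistance seen between A (node 1) and B (node 0).
Reduce the network between node 1 (A) and node 0 (B) by series/parallel combination:
  Rp1 = R1 ‖ R2 ‖ R3 (parallel, all between nodes 0 and 1) = 1/(1/15 + 1/5100 + 1/360) = 14.36 Ω
R_th = 14.36 Ω
I_n = V_th/R_th = 9.573/14.36 = 0.6667 A, and R_n = R_th = 14.36 Ω

Final answer: I_n = 0.6667 A, R_n = 14.36 Ω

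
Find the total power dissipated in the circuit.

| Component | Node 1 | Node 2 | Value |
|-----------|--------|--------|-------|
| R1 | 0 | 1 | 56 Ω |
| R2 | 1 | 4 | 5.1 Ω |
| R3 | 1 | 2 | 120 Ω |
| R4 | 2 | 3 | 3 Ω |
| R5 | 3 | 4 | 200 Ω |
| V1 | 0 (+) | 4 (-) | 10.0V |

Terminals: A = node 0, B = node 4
Nodal analysis, taking node 4 as the 0 V reference.
Source V1 fixes V_0 = 10 V.
KCL at each unknown node (sum of currents leaving = 0; resistances in Ω):
  Node 1: (V_1 - 10)/56 + (V_1 - 0)/5.1 + (V_1 - V_2)/120 = 0
  Node 2: (V_2 - V_1)/120 + (V_2 - V_3)/3 = 0
  Node 3: (V_3 - V_2)/3 + (V_3 - 0)/200 = 0
Collecting terms (coefficients in siemens):
  0.2223·V_1 - 0.008333·V_2 = 0.1786
  0.3417·V_2 - 0.008333·V_1 - 0.3333·V_3 = 0
  0.3383·V_3 - 0.3333·V_2 = 0
Solving these 3 simultaneous equations (Gaussian elimination) gives:
  V_1 = 0.8228 V, V_2 = 0.5171 V, V_3 = 0.5095 V
Power in each resistor, P = (ΔV)²/R:
  P_R1 = (10 - 0.8228)²/56 = 1.504 W
  P_R2 = (0.8228 - 0)²/5.1 = 0.1327 W
  P_R3 = (0.8228 - 0.5171)²/120 = 0.0007787 W
  P_R4 = (0.5171 - 0.5095)²/3 = 0.00001947 W
  P_R5 = (0.5095 - 0)²/200 = 0.001298 W
P_total = P_R1 + P_R2 + P_R3 + P_R4 + P_R5 = 1.639 W

Final answer: 1.639 W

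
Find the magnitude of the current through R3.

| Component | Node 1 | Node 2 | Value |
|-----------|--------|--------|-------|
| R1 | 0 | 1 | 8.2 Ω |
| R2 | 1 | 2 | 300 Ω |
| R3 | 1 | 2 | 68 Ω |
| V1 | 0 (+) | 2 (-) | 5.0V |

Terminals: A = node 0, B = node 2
Nodal analysis, taking node 2 as the 0 V reference.
Source V1 fixes V_0 = 5 V.
KCL at each unknown node (sum of currents leaving = 0; resistances in Ω):
  Node 1: (V_1 - 5)/8.2 + (V_1 - 0)/300 + (V_1 - 0)/68 = 0
Collecting terms: 0.14 × V_1 = 0.6098  =>  V_1 = 4.356 V
I_R3 = (V_1 - V_2)/R3 = (4.356 - 0)/68 = 0.06405 A
|I_R3| = 0.06405 A

Final answer: |I_R3| = 0.06405 A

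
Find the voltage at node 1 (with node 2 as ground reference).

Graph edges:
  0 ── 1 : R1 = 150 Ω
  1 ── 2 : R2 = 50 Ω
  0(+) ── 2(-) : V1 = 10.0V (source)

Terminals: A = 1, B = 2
Nodal analysis, taking node 2 as the 0 V reference.
Source V1 fixes V_0 = 10 V.
KCL at each unknown node (sum of currents leaving = 0; resistances in Ω):
  Node 1: (V_1 - 10)/150 + (V_1 - 0)/50 = 0
Collecting terms: 0.02667 × V_1 = 0.06667  =>  V_1 = 2.5 V
The requested potential is V_1 = 2.5 V.

Final answer: V_1 = 2.5 V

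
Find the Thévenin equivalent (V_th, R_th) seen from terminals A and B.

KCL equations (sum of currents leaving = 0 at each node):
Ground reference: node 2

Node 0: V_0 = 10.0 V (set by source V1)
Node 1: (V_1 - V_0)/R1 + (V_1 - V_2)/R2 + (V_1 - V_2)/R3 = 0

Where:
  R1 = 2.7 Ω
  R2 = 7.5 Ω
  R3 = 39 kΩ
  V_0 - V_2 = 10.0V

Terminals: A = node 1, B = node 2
Step 1 — V_th is the open-circuit voltage V_A - V_B (nothing connected across the terminals).
Nodal analysis, taking node 2 as the 0 V reference.
Source V1 fixes V_0 = 10 V.
KCL at each unknown node (sum of currents leaving = 0; resistances in Ω):
  Node 1: (V_1 - 10)/2.7 + (V_1 - 0)/7.5 + (V_1 - 0)/39000 = 0
Collecting terms: 0.5037 × V_1 = 3.704  =>  V_1 = 7.353 V
V_th = V_1 - V_2 = 7.353 - 0 = 7.353 V
Step 2 — R_th: zero the source — replace V1 by a short circuit (node 2 merges into node 0) — and find the resistance seen between A (node 1) and B (node 0).
Reduce the network between node 1 (A) and node 0 (B) by series/parallel combination:
  Rp1 = R1 ‖ R2 ‖ R3 (parallel, all between nodes 0 and 1) = 1/(1/2.7 + 1/7.5 + 1/39000) = 1.985 Ω
R_th = 1.985 Ω

Final answer: V_th = 7.353 V, R_th = 1.985 Ω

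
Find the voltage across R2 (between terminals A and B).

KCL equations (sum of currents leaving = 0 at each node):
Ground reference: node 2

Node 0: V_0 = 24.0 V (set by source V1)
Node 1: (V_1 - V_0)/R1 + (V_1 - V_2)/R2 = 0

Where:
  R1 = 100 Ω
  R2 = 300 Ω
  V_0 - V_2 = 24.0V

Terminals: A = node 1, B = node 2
R1 and R2 are in series across V1 (node 0 → node 1 → node 2), and the output A–B is taken across R2, so this is a voltage divider.
Series current: I = V1/(R1 + R2) = 24/(100 + 300) = 24/400 = 0.06 A
V_R2 = I × R2 = V1 × R2/(R1 + R2) = 24 × 300/400 = 18 V

Final answer: 18 V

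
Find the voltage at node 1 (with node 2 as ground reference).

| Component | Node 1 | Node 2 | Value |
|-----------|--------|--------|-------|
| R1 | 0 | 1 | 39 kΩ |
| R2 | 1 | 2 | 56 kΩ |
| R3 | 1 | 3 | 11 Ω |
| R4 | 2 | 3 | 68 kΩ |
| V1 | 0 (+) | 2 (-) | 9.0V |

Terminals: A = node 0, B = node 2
Nodal analysis, taking node 2 as the 0 V reference.
Source V1 fixes V_0 = 9 V.
KCL at each unknown node (sum of currents leaving = 0; resistances in Ω):
  Node 1: (V_1 - 9)/39000 + (V_1 - 0)/56000 + (V_1 - V_3)/11 = 0
  Node 3: (V_3 - V_1)/11 + (V_3 - 0)/68000 = 0
Collecting terms (coefficients in siemens):
  0.09095·V_1 - 0.09091·V_3 = 0.0002308
  0.09092·V_3 - 0.09091·V_1 = 0
Determinant D = (0.09095)(0.09092) - (-0.09091)(-0.09091) = 0.000005292
V_1 = [(0.0002308)(0.09092) - (-0.09091)(0)]/D = 3.965 V
V_3 = [(0.09095)(0) - (0.0002308)(-0.09091)]/D = 3.964 V
The requested potential is V_1 = 3.965 V.

Final answer: V_1 = 3.965 V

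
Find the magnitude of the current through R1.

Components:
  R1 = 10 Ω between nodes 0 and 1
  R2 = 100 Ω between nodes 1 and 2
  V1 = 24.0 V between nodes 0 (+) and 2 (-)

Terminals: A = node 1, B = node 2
Nodal analysis, taking node 2 as the 0 V reference.
Source V1 fixes V_0 = 24 V.
KCL at each unknown node (sum of currents leaving = 0; resistances in Ω):
  Node 1: (V_1 - 24)/10 + (V_1 - 0)/100 = 0
Collecting terms: 0.11 × V_1 = 2.4  =>  V_1 = 21.82 V
I_R1 = (V_0 - V_1)/R1 = (24 - 21.82)/10 = 0.2182 A
|I_R1| = 0.2182 A

Final answer: |I_R1| = 0.2182 A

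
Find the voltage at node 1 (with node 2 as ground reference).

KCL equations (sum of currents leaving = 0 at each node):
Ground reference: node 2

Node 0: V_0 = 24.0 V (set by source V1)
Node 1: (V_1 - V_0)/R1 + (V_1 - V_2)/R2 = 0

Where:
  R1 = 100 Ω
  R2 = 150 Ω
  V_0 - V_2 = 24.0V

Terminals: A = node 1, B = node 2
Nodal analysis, taking node 2 as the 0 V reference.
Source V1 fixes V_0 = 24 V.
KCL at each unknown node (sum of currents leaving = 0; resistances in Ω):
  Node 1: (V_1 - 24)/100 + (V_1 - 0)/150 = 0
Collecting terms: 0.01667 × V_1 = 0.24  =>  V_1 = 14.4 V
The requested potential is V_1 = 14.4 V.

Final answer: V_1 = 14.4 V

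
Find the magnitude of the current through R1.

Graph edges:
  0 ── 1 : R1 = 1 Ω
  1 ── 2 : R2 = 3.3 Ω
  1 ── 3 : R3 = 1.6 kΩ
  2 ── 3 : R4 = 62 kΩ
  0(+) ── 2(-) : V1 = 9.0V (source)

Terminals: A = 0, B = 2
Nodal analysis, taking node 2 as the 0 V reference.
Source V1 fixes V_0 = 9 V.
KCL at each unknown node (sum of currents leaving = 0; resistances in Ω):
  Node 1: (V_1 - 9)/1 + (V_1 - 0)/3.3 + (V_1 - V_3)/1600 = 0
  Node 3: (V_3 - V_1)/1600 + (V_3 - 0)/62000 = 0
Collecting terms (coefficients in siemens):
  1.304·V_1 - 0.000625·V_3 = 9
  0.0006411·V_3 - 0.000625·V_1 = 0
Determinant D = (1.304)(0.0006411) - (-0.000625)(-0.000625) = 0.0008354
V_1 = [(9)(0.0006411) - (-0.000625)(0)]/D = 6.907 V
V_3 = [(1.304)(0) - (9)(-0.000625)]/D = 6.733 V
I_R1 = (V_0 - V_1)/R1 = (9 - 6.907)/1 = 2.093 A
|I_R1| = 2.093 A

Final answer: |I_R1| = 2.093 A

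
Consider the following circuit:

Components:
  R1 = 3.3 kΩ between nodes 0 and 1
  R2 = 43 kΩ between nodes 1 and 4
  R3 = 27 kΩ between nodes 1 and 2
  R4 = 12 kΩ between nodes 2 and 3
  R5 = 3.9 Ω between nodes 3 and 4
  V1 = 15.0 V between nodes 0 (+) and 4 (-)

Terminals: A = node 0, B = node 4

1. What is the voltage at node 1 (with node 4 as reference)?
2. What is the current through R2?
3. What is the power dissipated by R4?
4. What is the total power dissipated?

Nodal analysis, taking node 4 as the 0 V reference.
Source V1 fixes V_0 = 15 V.
KCL at each unknown node (sum of currents leaving = 0; resistances in Ω):
  Node 1: (V_1 - 15)/3300 + (V_1 - 0)/43000 + (V_1 - V_2)/27000 = 0
  Node 2: (V_2 - V_1)/27000 + (V_2 - V_3)/12000 = 0
  Node 3: (V_3 - V_2)/12000 + (V_3 - 0)/3.9 = 0
Collecting terms (coefficients in siemens):
  0.0003633·V_1 - 0.00003704·V_2 = 0.004545
  0.0001204·V_2 - 0.00003704·V_1 - 0.00008333·V_3 = 0
  0.2565·V_3 - 0.00008333·V_2 = 0
Solving these 3 simultaneous equations (Gaussian elimination) gives:
  V_1 = 12.92 V, V_2 = 3.975 V, V_3 = 0.001291 V
Part 1:
  Read off the nodal solution: V_1 = 12.92 V
Part 2:
  I_R2 = (V_1 - V_4)/R2 = (12.92 - 0)/43000 = 0.0003004 A
  Magnitude: I_R2 = 0.0003004 A
Part 3:
  I_R4 = (V_2 - V_3)/R4 = (3.975 - 0.001291)/12000 = 0.0003311 A
  P_R4 = I_R4² × R4 = (0.0003311)² × 12000 = 0.001316 W
Part 4:
  Power in each resistor, P = (ΔV)²/R:
    P_R1 = (15 - 12.92)²/3300 = 0.001316 W
    P_R2 = (12.92 - 0)²/43000 = 0.00388 W
    P_R3 = (12.92 - 3.975)²/27000 = 0.002961 W
    P_R4 = (3.975 - 0.001291)²/12000 = 0.001316 W
    P_R5 = (0.001291 - 0)²/3.9 = 0.0000004277 W
  P_total = P_R1 + P_R2 + P_R3 + P_R4 + P_R5 = 0.009473 W

Final answers:
1. V_1 = 12.92 V
2. I_R2 = 0.0003004 A
3. P_R4 = 0.001316 W
4. P_total = 0.009473 W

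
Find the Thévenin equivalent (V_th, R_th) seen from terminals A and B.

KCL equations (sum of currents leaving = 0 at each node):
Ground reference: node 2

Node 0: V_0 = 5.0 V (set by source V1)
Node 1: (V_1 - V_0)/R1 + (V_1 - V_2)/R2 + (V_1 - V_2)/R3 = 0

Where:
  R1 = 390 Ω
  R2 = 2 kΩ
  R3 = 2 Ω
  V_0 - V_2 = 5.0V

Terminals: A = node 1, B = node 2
Step 1 — V_th is the open-circuit voltage V_A - V_B (nothing connected across the terminals).
Nodal analysis, taking node 2 as the 0 V reference.
Source V1 fixes V_0 = 5 V.
KCL at each unknown node (sum of currents leaving = 0; resistances in Ω):
  Node 1: (V_1 - 5)/390 + (V_1 - 0)/2000 + (V_1 - 0)/2 = 0
Collecting terms: 0.5031 × V_1 = 0.01282  =>  V_1 = 0.02548 V
V_th = V_1 - V_2 = 0.02548 - 0 = 0.02548 V
Step 2 — R_th: zero the source — replace V1 by a short circuit (node 2 merges into node 0) — and find the resistance seen between A (node 1) and B (node 0).
Reduce the network between node 1 (A) and node 0 (B) by series/parallel combination:
  Rp1 = R1 ‖ R2 ‖ R3 (parallel, all between nodes 0 and 1) = 1/(1/390 + 1/2000 + 1/2) = 1.988 Ω
R_th = 1.988 Ω

Final answer: V_th = 0.02548 V, R_th = 1.988 Ω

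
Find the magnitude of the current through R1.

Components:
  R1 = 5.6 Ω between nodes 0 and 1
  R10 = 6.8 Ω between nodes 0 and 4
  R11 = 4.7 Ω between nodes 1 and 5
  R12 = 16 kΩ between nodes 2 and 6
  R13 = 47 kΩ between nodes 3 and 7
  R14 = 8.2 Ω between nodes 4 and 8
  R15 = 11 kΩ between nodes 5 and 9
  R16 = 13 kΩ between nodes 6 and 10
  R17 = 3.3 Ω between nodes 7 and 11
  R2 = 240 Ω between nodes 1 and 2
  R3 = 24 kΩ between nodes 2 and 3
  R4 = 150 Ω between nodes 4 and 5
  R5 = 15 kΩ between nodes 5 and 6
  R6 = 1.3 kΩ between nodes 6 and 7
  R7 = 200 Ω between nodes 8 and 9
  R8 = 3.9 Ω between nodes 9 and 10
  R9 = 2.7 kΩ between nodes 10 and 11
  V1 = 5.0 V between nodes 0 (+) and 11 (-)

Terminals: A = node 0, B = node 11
Nodal analysis, taking node 11 as the 0 V reference.
Source V1 fixes V_0 = 5 V.
KCL at each unknown node (sum of currents leaving = 0; resistances in Ω):
  Node 1: (V_1 - 5)/5.6 + (V_1 - V_2)/240 + (V_1 - V_5)/4.7 = 0
  Node 2: (V_2 - V_1)/240 + (V_2 - V_3)/24000 + (V_2 - V_6)/16000 = 0
  Node 3: (V_3 - V_2)/24000 + (V_3 - V_7)/47000 = 0
  Node 4: (V_4 - V_5)/150 + (V_4 - 5)/6.8 + (V_4 - V_8)/8.2 = 0
  Node 5: (V_5 - V_4)/150 + (V_5 - V_6)/15000 + (V_5 - V_1)/4.7 + (V_5 - V_9)/11000 = 0
  Node 6: (V_6 - V_5)/15000 + (V_6 - V_7)/1300 + (V_6 - V_2)/16000 + (V_6 - V_10)/13000 = 0
  Node 7: (V_7 - V_6)/1300 + (V_7 - V_3)/47000 + (V_7 - 0)/3.3 = 0
  Node 8: (V_8 - V_9)/200 + (V_8 - V_4)/8.2 = 0
  Node 9: (V_9 - V_8)/200 + (V_9 - V_10)/3.9 + (V_9 - V_5)/11000 = 0
  Node 10: (V_10 - V_9)/3.9 + (V_10 - 0)/2700 + (V_10 - V_6)/13000 = 0
Collecting terms (coefficients in siemens):
  0.3955·V_1 - 0.004167·V_2 - 0.2128·V_5 = 0.8929
  0.004271·V_2 - 0.004167·V_1 - 0.00004167·V_3 - 0.0000625·V_6 = 0
  0.00006294·V_3 - 0.00004167·V_2 - 0.00002128·V_7 = 0
  0.2757·V_4 - 0.006667·V_5 - 0.122·V_8 = 0.7353
  0.2196·V_5 - 0.2128·V_1 - 0.006667·V_4 - 0.00006667·V_6 - 0.00009091·V_9 = 0
  0.0009753·V_6 - 0.0000625·V_2 - 0.00006667·V_5 - 0.0007692·V_7 - 0.00007692·V_10 = 0
  0.3038·V_7 - 0.00002128·V_3 - 0.0007692·V_6 = 0
  0.127·V_8 - 0.122·V_4 - 0.005·V_9 = 0
  0.2615·V_9 - 0.00009091·V_5 - 0.005·V_8 - 0.2564·V_10 = 0
  0.2569·V_10 - 0.00007692·V_6 - 0.2564·V_9 = 0
Solving these 10 simultaneous equations (Gaussian elimination) gives:
  V_1 = 4.996 V, V_2 = 4.921 V, V_3 = 3.259 V, V_4 = 4.987 V
  V_5 = 4.995 V, V_6 = 1.02 V, V_7 = 0.002811 V, V_8 = 4.971 V
  V_9 = 4.585 V, V_10 = 4.577 V
I_R1 = (V_0 - V_1)/R1 = (5 - 4.996)/5.6 = 0.0006648 A
|I_R1| = 0.0006648 A

Final answer: |I_R1| = 0.0006648 A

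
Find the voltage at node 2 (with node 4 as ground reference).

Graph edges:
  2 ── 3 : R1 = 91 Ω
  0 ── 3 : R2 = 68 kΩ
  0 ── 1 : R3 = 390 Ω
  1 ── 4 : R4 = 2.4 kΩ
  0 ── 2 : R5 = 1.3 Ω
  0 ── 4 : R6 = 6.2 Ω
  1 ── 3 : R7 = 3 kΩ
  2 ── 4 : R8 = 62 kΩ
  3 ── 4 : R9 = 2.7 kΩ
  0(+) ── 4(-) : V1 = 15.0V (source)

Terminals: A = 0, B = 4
Nodal analysis, taking node 4 as the 0 V reference.
Source V1 fixes V_0 = 15 V.
KCL at each unknown node (sum of currents leaving = 0; resistances in Ω):
  Node 1: (V_1 - 15)/390 + (V_1 - 0)/2400 + (V_1 - V_3)/3000 = 0
  Node 2: (V_2 - V_3)/91 + (V_2 - 15)/1.3 + (V_2 - 0)/62000 = 0
  Node 3: (V_3 - V_2)/91 + (V_3 - 15)/68000 + (V_3 - V_1)/3000 + (V_3 - 0)/2700 = 0
Collecting terms (coefficients in siemens):
  0.003314·V_1 - 0.0003333·V_3 = 0.03846
  0.7802·V_2 - 0.01099·V_3 = 11.54
  0.01171·V_3 - 0.0003333·V_1 - 0.01099·V_2 = 0.0002206
Solving these 3 simultaneous equations (Gaussian elimination) gives:
  V_1 = 13.06 V, V_2 = 14.99 V, V_3 = 14.46 V
The requested potential is V_2 = 14.99 V.

Final answer: V_2 = 14.99 V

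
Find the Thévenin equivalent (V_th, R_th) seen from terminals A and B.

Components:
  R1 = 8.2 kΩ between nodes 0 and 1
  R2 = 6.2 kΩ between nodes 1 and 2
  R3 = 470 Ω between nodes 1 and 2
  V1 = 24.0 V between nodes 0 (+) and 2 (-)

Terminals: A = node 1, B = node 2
Step 1 — V_th is the open-circuit voltage V_A - V_B (nothing connected across the terminals).
Nodal analysis, taking node 2 as the 0 V reference.
Source V1 fixes V_0 = 24 V.
KCL at each unknown node (sum of currents leaving = 0; resistances in Ω):
  Node 1: (V_1 - 24)/8200 + (V_1 - 0)/6200 + (V_1 - 0)/470 = 0
Collecting terms: 0.002411 × V_1 = 0.002927  =>  V_1 = 1.214 V
V_th = V_1 - V_2 = 1.214 - 0 = 1.214 V
Step 2 — R_th: zero the source — replace V1 by a short circuit (node 2 merges into node 0) — and find the resistance seen between A (node 1) and B (node 0).
Reduce the network between node 1 (A) and node 0 (B) by series/parallel combination:
  Rp1 = R1 ‖ R2 ‖ R3 (parallel, all between nodes 0 and 1) = 1/(1/8200 + 1/6200 + 1/470) = 414.8 Ω
R_th = 414.8 Ω

Final answer: V_th = 1.214 V, R_th = 414.8 Ω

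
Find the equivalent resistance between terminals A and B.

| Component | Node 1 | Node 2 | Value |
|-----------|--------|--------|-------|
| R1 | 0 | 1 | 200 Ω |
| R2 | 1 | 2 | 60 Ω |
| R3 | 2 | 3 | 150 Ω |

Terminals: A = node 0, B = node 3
Reduce the network between node 0 (A) and node 3 (B) by series/parallel combination:
  Rs1 = R1 + R2 (series, joined only at node 1) = 200 + 60 = 260 Ω
  Rs2 = R3 + Rs1 (series, joined only at node 2) = 150 + 260 = 410 Ω
R_eq = 410 Ω

Final answer: 410 Ω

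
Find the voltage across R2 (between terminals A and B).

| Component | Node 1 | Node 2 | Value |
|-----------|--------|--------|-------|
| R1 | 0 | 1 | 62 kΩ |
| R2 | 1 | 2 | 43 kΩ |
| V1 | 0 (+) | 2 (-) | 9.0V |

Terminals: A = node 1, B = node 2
R1 and R2 are in series across V1 (node 0 → node 1 → node 2), and the output A–B is taken across R2, so this is a voltage divider.
Series current: I = V1/(R1 + R2) = 9/(62000 + 43000) = 9/105000 = 0.00008571 A
V_R2 = I × R2 = V1 × R2/(R1 + R2) = 9 × 43000/105000 = 3.686 V

Final answer: 3.686 V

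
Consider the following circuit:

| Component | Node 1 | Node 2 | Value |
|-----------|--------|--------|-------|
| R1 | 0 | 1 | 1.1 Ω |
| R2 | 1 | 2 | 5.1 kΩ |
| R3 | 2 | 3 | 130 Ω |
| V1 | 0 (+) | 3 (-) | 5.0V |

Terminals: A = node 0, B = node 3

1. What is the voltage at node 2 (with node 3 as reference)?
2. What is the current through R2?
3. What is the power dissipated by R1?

Nodal analysis, taking node 3 as the 0 V reference.
Source V1 fixes V_0 = 5 V.
KCL at each unknown node (sum of currents leaving = 0; resistances in Ω):
  Node 1: (V_1 - 5)/1.1 + (V_1 - V_2)/5100 = 0
  Node 2: (V_2 - V_1)/5100 + (V_2 - 0)/130 = 0
Collecting terms (coefficients in siemens):
  0.9093·V_1 - 0.0001961·V_2 = 4.545
  0.007888·V_2 - 0.0001961·V_1 = 0
Determinant D = (0.9093)(0.007888) - (-0.0001961)(-0.0001961) = 0.007173
V_1 = [(4.545)(0.007888) - (-0.0001961)(0)]/D = 4.999 V
V_2 = [(0.9093)(0) - (4.545)(-0.0001961)]/D = 0.1243 V
Part 1:
  Read off the nodal solution: V_2 = 0.1243 V
Part 2:
  I_R2 = (V_1 - V_2)/R2 = (4.999 - 0.1243)/5100 = 0.0009558 A
  Magnitude: I_R2 = 0.0009558 A
Part 3:
  I_R1 = (V_0 - V_1)/R1 = (5 - 4.999)/1.1 = 0.0009558 A
  P_R1 = I_R1² × R1 = (0.0009558)² × 1.1 = 0.000001005 W

Final answers:
1. V_2 = 0.1243 V
2. I_R2 = 0.0009558 A
3. P_R1 = 1.005e-06 W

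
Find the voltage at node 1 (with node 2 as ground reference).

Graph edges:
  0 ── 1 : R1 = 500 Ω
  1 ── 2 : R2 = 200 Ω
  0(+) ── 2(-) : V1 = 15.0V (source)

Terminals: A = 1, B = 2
Nodal analysis, taking node 2 as the 0 V reference.
Source V1 fixes V_0 = 15 V.
KCL at each unknown node (sum of currents leaving = 0; resistances in Ω):
  Node 1: (V_1 - 15)/500 + (V_1 - 0)/200 = 0
Collecting terms: 0.007 × V_1 = 0.03  =>  V_1 = 4.286 V
The requested potential is V_1 = 4.286 V.

Final answer: V_1 = 4.286 V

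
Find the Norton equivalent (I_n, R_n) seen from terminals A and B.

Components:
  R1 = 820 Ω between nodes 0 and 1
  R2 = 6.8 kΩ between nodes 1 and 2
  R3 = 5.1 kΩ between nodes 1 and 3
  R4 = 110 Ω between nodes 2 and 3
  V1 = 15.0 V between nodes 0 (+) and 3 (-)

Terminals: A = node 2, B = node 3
Find the Thévenin equivalent first; then I_n = V_th/R_th and R_n = R_th.
Step 1 — V_th is the open-circuit voltage V_A - V_B (nothing connected across the terminals).
Nodal analysis, taking node 3 as the 0 V reference.
Source V1 fixes V_0 = 15 V.
KCL at each unknown node (sum of currents leaving = 0; resistances in Ω):
  Node 1: (V_1 - 15)/820 + (V_1 - V_2)/6800 + (V_1 - 0)/5100 = 0
  Node 2: (V_2 - V_1)/6800 + (V_2 - 0)/110 = 0
Collecting terms (coefficients in siemens):
  0.001563·V_1 - 0.0001471·V_2 = 0.01829
  0.009238·V_2 - 0.0001471·V_1 = 0
Determinant D = (0.001563)(0.009238) - (-0.0001471)(-0.0001471) = 0.00001441
V_1 = [(0.01829)(0.009238) - (-0.0001471)(0)]/D = 11.72 V
V_2 = [(0.001563)(0) - (0.01829)(-0.0001471)]/D = 0.1866 V
V_th = V_2 - V_3 = 0.1866 - 0 = 0.1866 V
Step 2 — R_th: zero the source — replace V1 by a short circuit (node 3 merges into node 0) — and find the resistance seen between A (node 2) and B (node 0).
Reduce the network between node 2 (A) and node 0 (B) by series/parallel combination:
  Rp1 = R1 ‖ R3 (parallel, both between nodes 0 and 1) = 1/(1/820 + 1/5100) = 706.4 Ω
  Rs1 = R2 + Rp1 (series, joined only at node 1) = 6800 + 706.4 = 7506 Ω
  Rp2 = R4 ‖ Rs1 (parallel, both between nodes 0 and 2) = 1/(1/110 + 1/7506) = 108.4 Ω
R_th = 108.4 Ω
I_n = V_th/R_th = 0.1866/108.4 = 0.001721 A, and R_n = R_th = 108.4 Ω

Final answer: I_n = 0.001721 A, R_n = 108.4 Ω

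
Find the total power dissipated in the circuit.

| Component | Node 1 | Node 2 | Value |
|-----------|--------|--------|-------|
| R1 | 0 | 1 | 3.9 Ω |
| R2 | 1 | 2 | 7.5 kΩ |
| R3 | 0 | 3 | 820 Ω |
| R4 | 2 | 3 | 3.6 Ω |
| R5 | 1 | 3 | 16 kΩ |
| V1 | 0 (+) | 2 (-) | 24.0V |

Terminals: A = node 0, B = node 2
Nodal analysis, taking node 2 as the 0 V reference.
Source V1 fixes V_0 = 24 V.
KCL at each unknown node (sum of currents leaving = 0; resistances in Ω):
  Node 1: (V_1 - 24)/3.9 + (V_1 - 0)/7500 + (V_1 - V_3)/16000 = 0
  Node 3: (V_3 - 24)/820 + (V_3 - 0)/3.6 + (V_3 - V_1)/16000 = 0
Collecting terms (coefficients in siemens):
  0.2566·V_1 - 0.0000625·V_3 = 6.154
  0.2791·V_3 - 0.0000625·V_1 = 0.02927
Determinant D = (0.2566)(0.2791) - (-0.0000625)(-0.0000625) = 0.07161
V_1 = [(6.154)(0.2791) - (-0.0000625)(0.02927)]/D = 23.98 V
V_3 = [(0.2566)(0.02927) - (6.154)(-0.0000625)]/D = 0.1103 V
Power in each resistor, P = (ΔV)²/R:
  P_R1 = (24 - 23.98)²/3.9 = 0.00008577 W
  P_R2 = (23.98 - 0)²/7500 = 0.07668 W
  P_R3 = (24 - 0.1103)²/820 = 0.696 W
  P_R4 = (0 - 0.1103)²/3.6 = 0.003377 W
  P_R5 = (23.98 - 0.1103)²/16000 = 0.03562 W
P_total = P_R1 + P_R2 + P_R3 + P_R4 + P_R5 = 0.8118 W

Final answer: 0.8118 W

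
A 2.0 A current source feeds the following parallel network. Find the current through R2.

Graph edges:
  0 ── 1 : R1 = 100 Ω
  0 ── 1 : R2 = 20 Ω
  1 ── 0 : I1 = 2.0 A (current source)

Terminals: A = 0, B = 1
All resistors sit directly between nodes 0 and 1, so they are in parallel and share one voltage V; the full source current 2 A splits among them.
1/R_par = 1/100 + 1/20 = 0.06 S  =>  R_par = 16.67 Ω
V = I × R_par = 2 × 16.67 = 33.33 V
I_R2 = V/R2 = 33.33/20 = 1.667 A

Final answer: 1.667 A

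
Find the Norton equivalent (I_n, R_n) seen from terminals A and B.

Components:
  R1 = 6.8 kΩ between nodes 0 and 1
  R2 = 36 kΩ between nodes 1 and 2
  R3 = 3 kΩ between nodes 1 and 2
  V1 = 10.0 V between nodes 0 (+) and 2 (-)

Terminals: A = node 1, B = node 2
Find the Thévenin equivalent first; then I_n = V_th/R_th and R_n = R_th.
Step 1 — V_th is the open-circuit voltage V_A - V_B (nothing connected across the terminals).
Nodal analysis, taking node 2 as the 0 V reference.
Source V1 fixes V_0 = 10 V.
KCL at each unknown node (sum of currents leaving = 0; resistances in Ω):
  Node 1: (V_1 - 10)/6800 + (V_1 - 0)/36000 + (V_1 - 0)/3000 = 0
Collecting terms: 0.0005082 × V_1 = 0.001471  =>  V_1 = 2.894 V
V_th = V_1 - V_2 = 2.894 - 0 = 2.894 V
Step 2 — R_th: zero the source — replace V1 by a short circuit (node 2 merges into node 0) — and find the resistance seen between A (node 1) and B (node 0).
Reduce the network between node 1 (A) and node 0 (B) by series/parallel combination:
  Rp1 = R1 ‖ R2 ‖ R3 (parallel, all between nodes 0 and 1) = 1/(1/6800 + 1/36000 + 1/3000) = 1968 Ω
R_th = 1.968 kΩ
I_n = V_th/R_th = 2.894/1968 = 0.001471 A, and R_n = R_th = 1.968 kΩ

Final answer: I_n = 0.001471 A, R_n = 1.968 kΩ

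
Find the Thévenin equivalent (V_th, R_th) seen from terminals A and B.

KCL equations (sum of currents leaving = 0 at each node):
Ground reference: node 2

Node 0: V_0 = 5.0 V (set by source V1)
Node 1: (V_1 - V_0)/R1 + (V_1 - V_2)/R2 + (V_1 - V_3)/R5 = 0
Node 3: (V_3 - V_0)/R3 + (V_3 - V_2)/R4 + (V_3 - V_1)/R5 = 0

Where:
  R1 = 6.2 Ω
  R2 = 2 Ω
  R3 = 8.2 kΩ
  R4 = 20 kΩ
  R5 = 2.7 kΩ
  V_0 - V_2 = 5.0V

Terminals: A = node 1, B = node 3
Step 1 — V_th is the open-circuit voltage V_A - V_B (nothing connected across the terminals).
Nodal analysis, taking node 2 as the 0 V reference.
Source V1 fixes V_0 = 5 V.
KCL at each unknown node (sum of currents leaving = 0; resistances in Ω):
  Node 1: (V_1 - 5)/6.2 + (V_1 - 0)/2 + (V_1 - V_3)/2700 = 0
  Node 3: (V_3 - 5)/8200 + (V_3 - 0)/20000 + (V_3 - V_1)/2700 = 0
Collecting terms (coefficients in siemens):
  0.6617·V_1 - 0.0003704·V_3 = 0.8065
  0.0005423·V_3 - 0.0003704·V_1 = 0.0006098
Determinant D = (0.6617)(0.0005423) - (-0.0003704)(-0.0003704) = 0.0003587
V_1 = [(0.8065)(0.0005423) - (-0.0003704)(0.0006098)]/D = 1.22 V
V_3 = [(0.6617)(0.0006098) - (0.8065)(-0.0003704)]/D = 1.957 V
V_th = V_1 - V_3 = 1.22 - 1.957 = -0.7375 V
Step 2 — R_th: zero the source — replace V1 by a short circuit (node 2 merges into node 0) — and find the resistance seen between A (node 1) and B (node 3).
Reduce the network between node 1 (A) and node 3 (B) by series/parallel combination:
  Rp1 = R1 ‖ R2 (parallel, both between nodes 0 and 1) = 1/(1/6.2 + 1/2) = 1.512 Ω
  Rp2 = R3 ‖ R4 (parallel, both between nodes 0 and 3) = 1/(1/8200 + 1/20000) = 5816 Ω
  Rs1 = Rp1 + Rp2 (series, joined only at node 0) = 1.512 + 5816 = 5817 Ω
  Rp3 = R5 ‖ Rs1 (parallel, both between nodes 1 and 3) = 1/(1/2700 + 1/5817) = 1844 Ω
R_th = 1.844 kΩ

Final answer: V_th = -0.7375 V, R_th = 1.844 kΩ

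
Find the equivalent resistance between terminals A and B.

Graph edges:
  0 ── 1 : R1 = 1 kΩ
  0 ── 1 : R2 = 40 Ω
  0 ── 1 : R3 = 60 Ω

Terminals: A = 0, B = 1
Reduce the network between node 0 (A) and node 1 (B) by series/parallel combination:
  Rp1 = R1 ‖ R2 ‖ R3 (parallel, all between nodes 0 and 1) = 1/(1/1000 + 1/40 + 1/60) = 23.44 Ω
R_eq = 23.44 Ω

Final answer: 23.44 Ω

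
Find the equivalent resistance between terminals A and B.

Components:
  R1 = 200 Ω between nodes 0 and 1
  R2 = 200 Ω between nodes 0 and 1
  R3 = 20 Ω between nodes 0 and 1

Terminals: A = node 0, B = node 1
Reduce the network between node 0 (A) and node 1 (B) by series/parallel combination:
  Rp1 = R1 ‖ R2 ‖ R3 (parallel, all between nodes 0 and 1) = 1/(1/200 + 1/200 + 1/20) = 16.67 Ω
R_eq = 16.67 Ω

Final answer: 16.67 Ω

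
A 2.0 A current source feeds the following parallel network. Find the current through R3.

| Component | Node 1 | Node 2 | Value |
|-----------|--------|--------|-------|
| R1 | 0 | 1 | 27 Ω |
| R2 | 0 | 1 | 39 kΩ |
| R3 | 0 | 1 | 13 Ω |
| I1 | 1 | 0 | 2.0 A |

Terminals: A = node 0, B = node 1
All resistors sit directly between nodes 0 and 1, so they are in parallel and share one voltage V; the full source current 2 A splits among them.
1/R_par = 1/27 + 1/39000 + 1/13 = 0.114 S  =>  R_par = 8.773 Ω
V = I × R_par = 2 × 8.773 = 17.55 V
I_R3 = V/R3 = 17.55/13 = 1.35 A

Final answer: 1.35 A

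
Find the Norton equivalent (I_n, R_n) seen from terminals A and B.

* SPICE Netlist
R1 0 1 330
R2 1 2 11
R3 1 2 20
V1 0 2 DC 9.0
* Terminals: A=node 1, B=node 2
Find the Thévenin equivalent first; then I_n = V_th/R_th and R_n = R_th.
Step 1 — V_th is the open-circuit voltage V_A - V_B (nothing connected across the terminals).
Nodal analysis, taking node 2 as the 0 V reference.
Source V1 fixes V_0 = 9 V.
KCL at each unknown node (sum of currents leaving = 0; resistances in Ω):
  Node 1: (V_1 - 9)/330 + (V_1 - 0)/11 + (V_1 - 0)/20 = 0
Collecting terms: 0.1439 × V_1 = 0.02727  =>  V_1 = 0.1895 V
V_th = V_1 - V_2 = 0.1895 - 0 = 0.1895 V
Step 2 — R_th: zero the source — replace V1 by a short circuit (node 2 merges into node 0) — and find the resistance seen between A (node 1) and B (node 0).
Reduce the network between node 1 (A) and node 0 (B) by series/parallel combination:
  Rp1 = R1 ‖ R2 ‖ R3 (parallel, all between nodes 0 and 1) = 1/(1/330 + 1/11 + 1/20) = 6.947 Ω
R_th = 6.947 Ω
I_n = V_th/R_th = 0.1895/6.947 = 0.02727 A, and R_n = R_th = 6.947 Ω

Final answer: I_n = 0.02727 A, R_n = 6.947 Ω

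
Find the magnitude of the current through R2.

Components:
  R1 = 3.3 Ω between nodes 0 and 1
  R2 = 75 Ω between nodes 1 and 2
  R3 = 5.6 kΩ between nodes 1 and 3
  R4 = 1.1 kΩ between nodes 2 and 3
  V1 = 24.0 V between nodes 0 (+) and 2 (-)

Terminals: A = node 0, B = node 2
Nodal analysis, taking node 2 as the 0 V reference.
Source V1 fixes V_0 = 24 V.
KCL at each unknown node (sum of currents leaving = 0; resistances in Ω):
  Node 1: (V_1 - 24)/3.3 + (V_1 - 0)/75 + (V_1 - V_3)/5600 = 0
  Node 3: (V_3 - V_1)/5600 + (V_3 - 0)/1100 = 0
Collecting terms (coefficients in siemens):
  0.3165·V_1 - 0.0001786·V_3 = 7.273
  0.001088·V_3 - 0.0001786·V_1 = 0
Determinant D = (0.3165)(0.001088) - (-0.0001786)(-0.0001786) = 0.0003443
V_1 = [(7.273)(0.001088) - (-0.0001786)(0)]/D = 22.98 V
V_3 = [(0.3165)(0) - (7.273)(-0.0001786)]/D = 3.772 V
I_R2 = (V_1 - V_2)/R2 = (22.98 - 0)/75 = 0.3064 A
|I_R2| = 0.3064 A

Final answer: |I_R2| = 0.3064 A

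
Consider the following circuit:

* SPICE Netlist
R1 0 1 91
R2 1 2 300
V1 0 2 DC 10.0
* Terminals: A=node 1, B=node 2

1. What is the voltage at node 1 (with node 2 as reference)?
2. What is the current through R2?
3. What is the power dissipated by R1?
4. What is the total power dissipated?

Nodal analysis, taking node 2 as the 0 V reference.
Source V1 fixes V_0 = 10 V.
KCL at each unknown node (sum of currents leaving = 0; resistances in Ω):
  Node 1: (V_1 - 10)/91 + (V_1 - 0)/300 = 0
Collecting terms: 0.01432 × V_1 = 0.1099  =>  V_1 = 7.673 V
Part 1:
  Read off the nodal solution: V_1 = 7.673 V
Part 2:
  I_R2 = (V_1 - V_2)/R2 = (7.673 - 0)/300 = 0.02558 A
  Magnitude: I_R2 = 0.02558 A
Part 3:
  I_R1 = (V_0 - V_1)/R1 = (10 - 7.673)/91 = 0.02558 A
  P_R1 = I_R1² × R1 = (0.02558)² × 91 = 0.05952 W
Part 4:
  Power in each resistor, P = (ΔV)²/R:
    P_R1 = (10 - 7.673)²/91 = 0.05952 W
    P_R2 = (7.673 - 0)²/300 = 0.1962 W
  P_total = P_R1 + P_R2 = 0.2558 W

Final answers:
1. V_1 = 7.673 V
2. I_R2 = 0.02558 A
3. P_R1 = 0.05952 W
4. P_total = 0.2558 W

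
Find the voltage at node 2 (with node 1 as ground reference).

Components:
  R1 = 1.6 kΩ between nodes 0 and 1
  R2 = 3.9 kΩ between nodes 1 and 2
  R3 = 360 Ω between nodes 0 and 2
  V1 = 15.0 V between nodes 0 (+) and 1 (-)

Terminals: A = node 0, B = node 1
Nodal analysis, taking node 1 as the 0 V reference.
Source V1 fixes V_0 = 15 V.
KCL at each unknown node (sum of currents leaving = 0; resistances in Ω):
  Node 2: (V_2 - 0)/3900 + (V_2 - 15)/360 = 0
Collecting terms: 0.003034 × V_2 = 0.04167  =>  V_2 = 13.73 V
The requested potential is V_2 = 13.73 V.

Final answer: V_2 = 13.73 V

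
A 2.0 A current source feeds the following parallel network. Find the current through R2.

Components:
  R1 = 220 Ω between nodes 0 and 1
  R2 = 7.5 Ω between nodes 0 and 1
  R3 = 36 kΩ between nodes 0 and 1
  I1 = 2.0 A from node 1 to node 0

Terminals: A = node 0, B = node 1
All resistors sit directly between nodes 0 and 1, so they are in parallel and share one voltage V; the full source current 2 A splits among them.
1/R_par = 1/220 + 1/7.5 + 1/36000 = 0.1379 S  =>  R_par = 7.251 Ω
V = I × R_par = 2 × 7.251 = 14.5 V
I_R2 = V/R2 = 14.5/7.5 = 1.934 A

Final answer: 1.934 A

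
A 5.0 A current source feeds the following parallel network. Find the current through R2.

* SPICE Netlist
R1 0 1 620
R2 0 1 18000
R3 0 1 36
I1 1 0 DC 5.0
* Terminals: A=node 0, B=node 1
All resistors sit directly between nodes 0 and 1, so they are in parallel and share one voltage V; the full source current 5 A splits among them.
1/R_par = 1/620 + 1/18000 + 1/36 = 0.02945 S  =>  R_par = 33.96 Ω
V = I × R_par = 5 × 33.96 = 169.8 V
I_R2 = V/R2 = 169.8/18000 = 0.009433 A

Final answer: 0.009433 A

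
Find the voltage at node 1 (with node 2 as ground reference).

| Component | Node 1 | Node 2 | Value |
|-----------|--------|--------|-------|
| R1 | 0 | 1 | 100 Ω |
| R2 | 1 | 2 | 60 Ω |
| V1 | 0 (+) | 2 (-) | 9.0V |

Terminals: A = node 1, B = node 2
Nodal analysis, taking node 2 as the 0 V reference.
Source V1 fixes V_0 = 9 V.
KCL at each unknown node (sum of currents leaving = 0; resistances in Ω):
  Node 1: (V_1 - 9)/100 + (V_1 - 0)/60 = 0
Collecting terms: 0.02667 × V_1 = 0.09  =>  V_1 = 3.375 V
The requested potential is V_1 = 3.375 V.

Final answer: V_1 = 3.375 V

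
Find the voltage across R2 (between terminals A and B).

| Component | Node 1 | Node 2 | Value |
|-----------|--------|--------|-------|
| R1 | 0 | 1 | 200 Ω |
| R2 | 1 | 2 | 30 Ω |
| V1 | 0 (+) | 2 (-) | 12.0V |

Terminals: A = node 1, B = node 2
R1 and R2 are in series across V1 (node 0 → node 1 → node 2), and the output A–B is taken across R2, so this is a voltage divider.
Series current: I = V1/(R1 + R2) = 12/(200 + 30) = 12/230 = 0.05217 A
V_R2 = I × R2 = V1 × R2/(R1 + R2) = 12 × 30/230 = 1.565 V

Final answer: 1.565 V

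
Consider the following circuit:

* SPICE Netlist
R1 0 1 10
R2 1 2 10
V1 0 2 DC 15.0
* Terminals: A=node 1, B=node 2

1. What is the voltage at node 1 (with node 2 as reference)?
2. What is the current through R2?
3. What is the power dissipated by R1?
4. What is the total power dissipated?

Nodal analysis, taking node 2 as the 0 V reference.
Source V1 fixes V_0 = 15 V.
KCL at each unknown node (sum of currents leaving = 0; resistances in Ω):
  Node 1: (V_1 - 15)/10 + (V_1 - 0)/10 = 0
Collecting terms: 0.2 × V_1 = 1.5  =>  V_1 = 7.5 V
Part 1:
  Read off the nodal solution: V_1 = 7.5 V
Part 2:
  I_R2 = (V_1 - V_2)/R2 = (7.5 - 0)/10 = 0.75 A
  Magnitude: I_R2 = 0.75 A
Part 3:
  I_R1 = (V_0 - V_1)/R1 = (15 - 7.5)/10 = 0.75 A
  P_R1 = I_R1² × R1 = (0.75)² × 10 = 5.625 W
Part 4:
  Power in each resistor, P = (ΔV)²/R:
    P_R1 = (15 - 7.5)²/10 = 5.625 W
    P_R2 = (7.5 - 0)²/10 = 5.625 W
  P_total = P_R1 + P_R2 = 11.25 W

Final answers:
1. V_1 = 7.5 V
2. I_R2 = 0.75 A
3. P_R1 = 5.625 W
4. P_total = 11.25 W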